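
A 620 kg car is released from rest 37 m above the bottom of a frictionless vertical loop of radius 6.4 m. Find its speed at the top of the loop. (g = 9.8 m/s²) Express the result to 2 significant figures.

v = 22 m/s

Energy conservation: mgh = ½mv_top² + mg(2r)
v_top² = 2g(h − 2r) = 2(9.8)(37 − 12.80) = 474.3
v_top = 21.78 m/s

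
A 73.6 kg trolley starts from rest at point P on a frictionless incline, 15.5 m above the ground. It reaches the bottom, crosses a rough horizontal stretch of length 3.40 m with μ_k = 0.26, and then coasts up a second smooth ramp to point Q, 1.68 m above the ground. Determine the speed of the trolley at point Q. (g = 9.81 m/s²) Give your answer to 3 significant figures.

Energy at P: mgh₁ = (73.6)(9.81)(15.5) = 11191 J
Friction loss: W_f = μ_k mg d = 638.3 J
At Q: ½mv² + mgh₂ = mgh₁ − W_f
½mv² = 11191 − 638.3 − 1213.0 = 9340.0 J
v = √(2 × 9340.0/73.6) = 15.93 m/s

v = 15.9 m/s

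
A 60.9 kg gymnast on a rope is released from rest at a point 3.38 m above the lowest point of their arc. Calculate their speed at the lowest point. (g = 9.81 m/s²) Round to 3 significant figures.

Equating total energy at the two states: mgh = ½mv²
v = √(2gh) = √(2 × 9.81 × 3.38) = √66.316 = 8.143 m/s

v = 8.14 m/s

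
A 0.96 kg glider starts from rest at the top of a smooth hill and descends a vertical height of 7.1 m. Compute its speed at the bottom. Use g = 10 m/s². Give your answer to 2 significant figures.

v = 12 m/s

Equating total energy at the two states: mgh = ½mv²
The mass cancels from both sides.
v = √(2gh) = √(2 × 10 × 7.1) = √142.00 = 11.92 m/s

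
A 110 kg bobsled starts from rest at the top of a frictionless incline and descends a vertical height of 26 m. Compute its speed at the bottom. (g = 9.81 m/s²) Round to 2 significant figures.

v = 23 m/s

Mechanical energy is conserved (no friction): mgh = ½mv²
v = √(2gh) = √(2 × 9.81 × 26) = √510.12 = 22.59 m/s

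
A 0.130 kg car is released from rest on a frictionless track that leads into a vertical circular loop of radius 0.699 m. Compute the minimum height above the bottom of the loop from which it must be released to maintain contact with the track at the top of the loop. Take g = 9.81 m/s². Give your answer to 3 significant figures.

At the top, for minimum speed gravity alone supplies the centripetal force: mg = mv_top²/r ⇒ v_top² = gr = 6.857 m²/s²
Energy conservation from release height h to the top (height 2r): mgh = ½mv_top² + mg(2r)
h = v_top²/(2g) + 2r = r/2 + 2r = 5r/2 = 1.747 m

h = 1.75 m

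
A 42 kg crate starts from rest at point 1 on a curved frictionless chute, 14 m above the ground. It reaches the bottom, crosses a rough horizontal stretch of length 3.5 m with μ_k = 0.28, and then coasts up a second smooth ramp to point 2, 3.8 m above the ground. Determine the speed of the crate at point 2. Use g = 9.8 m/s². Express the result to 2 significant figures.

Energy at 1: mgh₁ = (42)(9.8)(14) = 5762.4 J
Friction loss: W_f = μ_k mg d = 403.4 J
At 2: ½mv² + mgh₂ = mgh₁ − W_f
½mv² = 5762.4 − 403.4 − 1564.1 = 3795.0 J
v = √(2 × 3795.0/42) = 13.44 m/s

v = 13 m/s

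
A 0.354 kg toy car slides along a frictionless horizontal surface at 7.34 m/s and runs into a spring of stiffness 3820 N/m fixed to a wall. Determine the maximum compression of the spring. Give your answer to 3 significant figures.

All KE is stored as spring PE at maximum compression: ½mv² = ½kx²
x = v√(m/k) = 7.34 × √(0.354/3820) = 0.07066 m

x = 0.0707 m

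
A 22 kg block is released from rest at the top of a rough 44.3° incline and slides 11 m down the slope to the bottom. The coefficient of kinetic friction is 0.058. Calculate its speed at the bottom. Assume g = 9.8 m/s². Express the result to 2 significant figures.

v = 12 m/s

Work–energy: mg(L sinθ) − μ_k(mg cosθ)L = ½mv²
mgh = mgL sinθ = (22)(9.8)(11)sin44.3° = 1656.4 J
W_f = μ_k mg cosθ · L = (0.058)(22)(9.8)cos44.3°·11 = 98.45 J
½mv² = 1656.4 − 98.45 = 1557.9 J
v = √(2 × 1557.9/22) = 11.90 m/s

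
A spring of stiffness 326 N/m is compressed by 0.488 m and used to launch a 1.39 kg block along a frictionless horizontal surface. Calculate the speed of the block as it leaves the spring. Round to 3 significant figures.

v = 7.47 m/s

Spring PE converts entirely to kinetic energy: ½kx² = ½mv²
v = x√(k/m) = 0.488 × √(326/1.39) = 7.473 m/s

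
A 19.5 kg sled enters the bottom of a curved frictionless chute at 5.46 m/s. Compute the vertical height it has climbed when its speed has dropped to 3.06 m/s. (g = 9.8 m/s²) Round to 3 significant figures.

h = 1.04 m

Energy balance between the two points: ½mv₁² = ½mv₂² + mgh
h = (v₁² − v₂²)/(2g) = (5.46² − 3.06²)/(2 × 9.8) = 1.043 m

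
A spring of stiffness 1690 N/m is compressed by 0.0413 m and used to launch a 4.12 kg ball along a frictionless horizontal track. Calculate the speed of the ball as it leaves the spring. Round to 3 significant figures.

v = 0.836 m/s

The ball leaves the spring when the spring is at natural length, so ½kx² = ½mv²
v = x√(k/m) = 0.0413 × √(1690/4.12) = 0.8365 m/s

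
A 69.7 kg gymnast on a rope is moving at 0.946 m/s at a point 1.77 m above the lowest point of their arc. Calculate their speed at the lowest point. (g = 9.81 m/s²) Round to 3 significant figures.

Energy conservation between the two points: ½mv₀² + mgh = ½mv²
v² = v₀² + 2gh = (0.946)² + 2(9.81)(1.77) = 35.622
v = √35.622 = 5.968 m/s

v = 5.97 m/s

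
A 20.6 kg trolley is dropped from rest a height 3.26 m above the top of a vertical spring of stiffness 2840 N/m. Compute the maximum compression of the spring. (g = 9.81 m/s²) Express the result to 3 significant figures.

x = 0.756 m

Let x be the compression. The total drop is H + x, and the trolley is instantaneously at rest at max compression, so energy conservation gives:
mg(H + x) = ½kx²
½(2840)x² − (20.6)(9.81)x − (20.6)(9.81)(3.26) = 0
1420x² − 202.1x − 658.8 = 0
x = [202.1 + √(40839 + 3.7420e+06)]/(2 × 1420) = 0.7560 m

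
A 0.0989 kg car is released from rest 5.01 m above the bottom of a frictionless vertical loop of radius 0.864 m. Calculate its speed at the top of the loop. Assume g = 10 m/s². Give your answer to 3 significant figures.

Energy conservation: mgh = ½mv_top² + mg(2r)
v_top² = 2g(h − 2r) = 2(10)(5.01 − 1.728) = 65.64
v_top = 8.102 m/s

v = 8.10 m/s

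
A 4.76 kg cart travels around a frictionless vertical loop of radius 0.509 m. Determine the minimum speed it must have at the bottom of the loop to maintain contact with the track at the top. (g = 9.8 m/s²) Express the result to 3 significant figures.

At the top: mg = mv_top²/r ⇒ v_top² = gr = 4.988 m²/s²
Energy from bottom to top (height 2r): ½mv_bot² = ½mv_top² + mg(2r)
v_bot² = gr + 4gr = 5gr = 24.94
v_bot = √(5gr) = 4.994 m/s

v = 4.99 m/s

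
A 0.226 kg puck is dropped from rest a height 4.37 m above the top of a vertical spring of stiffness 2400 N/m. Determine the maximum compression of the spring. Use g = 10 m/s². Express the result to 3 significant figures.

Measuring PE from the top of the relaxed spring, at max compression the puck has dropped H + x with zero KE, so:
mg(H + x) = ½kx²
½(2400)x² − (0.226)(10)x − (0.226)(10)(4.37) = 0
1200x² − 2.260x − 9.876 = 0
x = [2.260 + √(5.108 + 47406)]/(2 × 1200) = 0.09167 m

x = 0.0917 m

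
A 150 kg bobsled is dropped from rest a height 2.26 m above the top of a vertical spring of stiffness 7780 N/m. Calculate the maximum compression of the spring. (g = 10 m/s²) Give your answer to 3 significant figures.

x = 1.15 m

Let x be the compression. The total drop is H + x, and the bobsled is instantaneously at rest at max compression, so energy conservation gives:
mg(H + x) = ½kx²
½(7780)x² − (150)(10)x − (150)(10)(2.26) = 0
3890x² − 1500x − 3390 = 0
x = [1500 + √(2.250e+06 + 5.2748e+07)]/(2 × 3890) = 1.146 m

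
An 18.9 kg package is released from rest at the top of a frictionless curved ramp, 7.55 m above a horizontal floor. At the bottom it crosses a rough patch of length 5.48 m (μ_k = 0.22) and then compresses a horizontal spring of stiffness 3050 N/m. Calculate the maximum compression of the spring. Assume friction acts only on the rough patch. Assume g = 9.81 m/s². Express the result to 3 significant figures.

x = 0.878 m

Initial energy: E₁ = mgh = (18.9)(9.81)(7.55) = 1399.8 J
Friction removes W_f = μ_k mg d = (0.22)(18.9)(9.81)(5.48) = 223.5 J
Energy reaching the spring: E = 1399.8 − 223.5 = 1176.3 J
At max compression ½kx² = E ⇒ x = √(2E/k) = √(2 × 1176.3/3050) = 0.8783 m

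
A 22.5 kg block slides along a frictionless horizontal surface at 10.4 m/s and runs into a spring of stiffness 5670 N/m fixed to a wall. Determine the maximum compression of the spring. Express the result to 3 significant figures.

x = 0.655 m

Conservation of energy between contact and max compression: ½mv² = ½kx²
x = v√(m/k) = 10.4 × √(22.5/5670) = 0.6551 m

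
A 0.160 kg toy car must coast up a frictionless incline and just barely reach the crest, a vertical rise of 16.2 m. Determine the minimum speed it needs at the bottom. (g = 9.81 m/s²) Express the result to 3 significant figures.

v = 17.8 m/s

At the top it is momentarily at rest, so all KE converts to PE: ½mv² = mgh
v = √(2gh) = √(2 × 9.81 × 16.2) = 17.83 m/s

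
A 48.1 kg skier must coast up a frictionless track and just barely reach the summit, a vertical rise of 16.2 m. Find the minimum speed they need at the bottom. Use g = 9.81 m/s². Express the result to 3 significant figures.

At the top they are momentarily at rest, so all KE converts to PE: ½mv² = mgh
v = √(2gh) = √(2 × 9.81 × 16.2) = 17.83 m/s

v = 17.8 m/s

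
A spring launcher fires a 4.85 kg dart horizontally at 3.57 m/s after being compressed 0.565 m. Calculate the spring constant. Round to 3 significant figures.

k = 194 N/m

½kx² = ½mv²
k = mv²/x² = (4.85)(3.57)²/(0.565)² = 193.6 N/m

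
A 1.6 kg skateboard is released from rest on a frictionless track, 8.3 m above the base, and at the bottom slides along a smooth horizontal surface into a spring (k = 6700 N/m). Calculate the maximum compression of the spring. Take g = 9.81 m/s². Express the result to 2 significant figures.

Gravitational PE at the top equals spring PE at max compression: mgh = ½kx²
x = √(2mgh/k) = √(2 × 1.6 × 9.81 × 8.3 / 6700) = 0.1972 m

x = 0.20 m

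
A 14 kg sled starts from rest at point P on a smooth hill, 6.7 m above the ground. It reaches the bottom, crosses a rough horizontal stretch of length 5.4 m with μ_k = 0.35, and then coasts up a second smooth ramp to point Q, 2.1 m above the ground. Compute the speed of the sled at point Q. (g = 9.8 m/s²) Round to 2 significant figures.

v = 7.3 m/s

Energy at P: mgh₁ = (14)(9.8)(6.7) = 919.24 J
Friction loss: W_f = μ_k mg d = 259.3 J
At Q: ½mv² + mgh₂ = mgh₁ − W_f
½mv² = 919.24 − 259.3 − 288.12 = 371.81 J
v = √(2 × 371.81/14) = 7.288 m/s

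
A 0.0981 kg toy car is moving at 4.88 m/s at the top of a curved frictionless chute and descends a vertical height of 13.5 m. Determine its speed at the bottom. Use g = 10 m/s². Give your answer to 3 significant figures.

Mechanical energy is conserved (no friction): ½mv₀² + mgh = ½mv²
v² = v₀² + 2gh = (4.88)² + 2(10)(13.5) = 293.81
v = √293.81 = 17.14 m/s

v = 17.1 m/s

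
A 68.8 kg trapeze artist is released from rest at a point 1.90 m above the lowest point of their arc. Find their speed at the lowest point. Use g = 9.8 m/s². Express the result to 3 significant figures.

v = 6.10 m/s

By conservation of mechanical energy, mgh = ½mv²
v = √(2gh) = √(2 × 9.8 × 1.90) = √37.240 = 6.102 m/s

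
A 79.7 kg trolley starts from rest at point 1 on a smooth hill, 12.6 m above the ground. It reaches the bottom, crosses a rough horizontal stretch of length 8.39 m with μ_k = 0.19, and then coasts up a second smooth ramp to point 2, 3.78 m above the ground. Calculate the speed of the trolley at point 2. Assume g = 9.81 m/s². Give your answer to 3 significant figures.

v = 11.9 m/s

Energy at 1: mgh₁ = (79.7)(9.81)(12.6) = 9851.4 J
Friction loss: W_f = μ_k mg d = 1246 J
At 2: ½mv² + mgh₂ = mgh₁ − W_f
½mv² = 9851.4 − 1246 − 2955.4 = 5649.6 J
v = √(2 × 5649.6/79.7) = 11.91 m/s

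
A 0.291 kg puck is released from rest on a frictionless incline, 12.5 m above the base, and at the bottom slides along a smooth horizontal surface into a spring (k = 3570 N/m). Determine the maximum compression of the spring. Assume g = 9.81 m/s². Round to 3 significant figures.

At max compression the puck is momentarily at rest: mgh = ½kx²
x = √(2mgh/k) = √(2 × 0.291 × 9.81 × 12.5 / 3570) = 0.1414 m

x = 0.141 m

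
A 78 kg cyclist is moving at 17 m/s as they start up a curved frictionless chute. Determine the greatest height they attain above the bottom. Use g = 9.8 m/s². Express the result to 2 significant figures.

By energy conservation, ½mv² = mgh
h = v²/(2g) = 17²/(2 × 9.8) = 14.74 m

h = 15 m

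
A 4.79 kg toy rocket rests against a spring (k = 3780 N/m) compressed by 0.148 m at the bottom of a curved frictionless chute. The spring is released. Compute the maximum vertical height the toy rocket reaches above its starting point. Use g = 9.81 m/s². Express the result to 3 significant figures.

h = 0.881 m

At maximum height the toy rocket is at rest, so ½kx² = mgh
h = kx²/(2mg) = (3780)(0.148)²/(2 × 4.79 × 9.81) = 0.8810 m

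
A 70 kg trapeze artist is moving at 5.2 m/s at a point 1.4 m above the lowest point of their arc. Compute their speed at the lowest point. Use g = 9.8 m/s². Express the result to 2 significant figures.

Equating total energy at the two states: ½mv₀² + mgh = ½mv²
The mass cancels from both sides.
v² = v₀² + 2gh = (5.2)² + 2(9.8)(1.4) = 54.480
v = √54.480 = 7.381 m/s

v = 7.4 m/s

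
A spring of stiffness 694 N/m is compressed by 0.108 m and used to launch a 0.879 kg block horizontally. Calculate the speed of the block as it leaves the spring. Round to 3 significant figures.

v = 3.03 m/s

The block leaves the spring when the spring is at natural length, so ½kx² = ½mv²
v = x√(k/m) = 0.108 × √(694/0.879) = 3.035 m/s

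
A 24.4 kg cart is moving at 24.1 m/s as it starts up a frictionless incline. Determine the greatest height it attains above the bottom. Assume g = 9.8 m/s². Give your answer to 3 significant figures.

h = 29.6 m

Setting KE at the bottom equal to PE gained: ½mv² = mgh
h = v²/(2g) = 24.1²/(2 × 9.8) = 29.63 m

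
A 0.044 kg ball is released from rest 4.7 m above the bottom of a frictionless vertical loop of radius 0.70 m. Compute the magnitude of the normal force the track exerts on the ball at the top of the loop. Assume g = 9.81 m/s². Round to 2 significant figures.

N = 3.6 N

Energy from release to top (height 2r): mgh = ½mv_top² + mg(2r)
v_top² = 2g(h − 2r) = 2(9.81)(4.7 − 1.400) = 64.746 m²/s²
At the top, both N and weight point toward the centre: N + mg = mv_top²/r
N = m(v_top²/r − g) = 0.044(64.746/0.70 − 9.81) = 3.638 N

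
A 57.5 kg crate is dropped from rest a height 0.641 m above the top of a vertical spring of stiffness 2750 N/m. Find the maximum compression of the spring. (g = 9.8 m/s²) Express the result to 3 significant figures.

x = 0.757 m

Measuring PE from the top of the relaxed spring, at max compression the crate has dropped H + x with zero KE, so:
mg(H + x) = ½kx²
½(2750)x² − (57.5)(9.8)x − (57.5)(9.8)(0.641) = 0
1375x² − 563.5x − 361.2 = 0
x = [563.5 + √(317532 + 1.9866e+06)]/(2 × 1375) = 0.7569 m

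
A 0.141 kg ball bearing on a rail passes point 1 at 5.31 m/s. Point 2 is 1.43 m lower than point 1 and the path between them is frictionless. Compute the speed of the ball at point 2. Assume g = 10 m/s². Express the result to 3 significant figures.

v = 7.54 m/s

Energy conservation between the two points: ½mv₀² + mgh = ½mv²
v² = v₀² + 2gh = (5.31)² + 2(10)(1.43) = 56.796
v = √56.796 = 7.536 m/s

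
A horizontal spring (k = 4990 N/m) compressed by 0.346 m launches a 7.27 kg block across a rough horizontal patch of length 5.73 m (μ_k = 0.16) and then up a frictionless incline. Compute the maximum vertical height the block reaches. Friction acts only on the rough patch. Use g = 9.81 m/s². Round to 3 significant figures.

Spring energy: E₀ = ½kx² = ½(4990)(0.346)² = 298.69 J
Friction: W_f = μ_k mg d = (0.16)(7.27)(9.81)(5.73) = 65.38 J
Energy at base of ramp: E = 298.69 − 65.38 = 233.31 J
At max height all remaining energy is PE: mgh = E ⇒ h = E/(mg) = 233.31/(7.27 × 9.81) = 3.271 m

h = 3.27 m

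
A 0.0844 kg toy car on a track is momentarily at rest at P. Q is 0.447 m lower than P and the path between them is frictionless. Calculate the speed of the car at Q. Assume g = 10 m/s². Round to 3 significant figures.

By conservation of mechanical energy, mgh = ½mv²
v = √(2gh) = √(2 × 10 × 0.447) = √8.9400 = 2.990 m/s

v = 2.99 m/s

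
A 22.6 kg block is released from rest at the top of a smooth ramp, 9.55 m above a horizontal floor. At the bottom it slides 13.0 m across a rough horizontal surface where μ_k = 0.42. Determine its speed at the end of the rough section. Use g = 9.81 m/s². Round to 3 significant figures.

Applying the work–energy principle:
mgh = ½mv² + μ_k m g d
W_f = μ_k mg d = (0.42)(22.6)(9.81)(13.0) = 1211 J
½mv² = mgh − W_f = 2117.3 − 1211 = 906.78 J
v = √(2 × 906.78/22.6) = 8.958 m/s

v = 8.96 m/s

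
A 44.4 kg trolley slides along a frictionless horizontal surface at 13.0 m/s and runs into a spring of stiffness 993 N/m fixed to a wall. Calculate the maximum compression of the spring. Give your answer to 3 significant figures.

x = 2.75 m

Conservation of energy between contact and max compression: ½mv² = ½kx²
x = v√(m/k) = 13.0 × √(44.4/993) = 2.749 m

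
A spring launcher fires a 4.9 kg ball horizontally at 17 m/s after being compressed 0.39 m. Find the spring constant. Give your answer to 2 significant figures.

Energy stored in the spring equals the launch KE: ½kx² = ½mv²
k = mv²/x² = (4.9)(17)²/(0.39)² = 9310 N/m

k = 9300 N/m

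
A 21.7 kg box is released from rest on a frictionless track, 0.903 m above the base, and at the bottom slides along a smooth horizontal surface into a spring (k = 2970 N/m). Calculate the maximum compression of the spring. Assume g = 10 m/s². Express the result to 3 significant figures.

x = 0.363 m

Gravitational PE at the top equals spring PE at max compression: mgh = ½kx²
x = √(2mgh/k) = √(2 × 21.7 × 10 × 0.903 / 2970) = 0.3633 m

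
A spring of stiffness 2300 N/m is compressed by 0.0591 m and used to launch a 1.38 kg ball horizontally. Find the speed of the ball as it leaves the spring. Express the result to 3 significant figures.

Conservation of energy: ½kx² = ½mv²
v = x√(k/m) = 0.0591 × √(2300/1.38) = 2.413 m/s

v = 2.41 m/s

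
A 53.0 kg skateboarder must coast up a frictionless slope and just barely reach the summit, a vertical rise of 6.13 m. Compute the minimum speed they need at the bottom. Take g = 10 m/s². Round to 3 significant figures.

At the top they are momentarily at rest, so all KE converts to PE: ½mv² = mgh
v = √(2gh) = √(2 × 10 × 6.13) = 11.07 m/s

v = 11.1 m/s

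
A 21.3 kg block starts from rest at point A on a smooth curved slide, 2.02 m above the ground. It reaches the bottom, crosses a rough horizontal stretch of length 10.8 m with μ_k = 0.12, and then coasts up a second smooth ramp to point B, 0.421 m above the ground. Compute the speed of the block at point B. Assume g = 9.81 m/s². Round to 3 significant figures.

v = 2.44 m/s

Energy at A: mgh₁ = (21.3)(9.81)(2.02) = 422.09 J
Friction loss: W_f = μ_k mg d = 270.8 J
At B: ½mv² + mgh₂ = mgh₁ − W_f
½mv² = 422.09 − 270.8 − 87.969 = 63.313 J
v = √(2 × 63.313/21.3) = 2.438 m/s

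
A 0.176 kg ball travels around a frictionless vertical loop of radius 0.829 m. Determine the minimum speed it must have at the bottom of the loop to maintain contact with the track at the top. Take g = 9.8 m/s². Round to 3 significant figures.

At the top: mg = mv_top²/r ⇒ v_top² = gr = 8.124 m²/s²
Energy from bottom to top (height 2r): ½mv_bot² = ½mv_top² + mg(2r)
v_bot² = gr + 4gr = 5gr = 40.62
v_bot = √(5gr) = 6.373 m/s

v = 6.37 m/s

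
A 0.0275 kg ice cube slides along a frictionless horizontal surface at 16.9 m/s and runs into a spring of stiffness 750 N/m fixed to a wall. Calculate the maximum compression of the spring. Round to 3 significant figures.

At max compression the cube is momentarily at rest: ½mv² = ½kx²
x = v√(m/k) = 16.9 × √(0.0275/750) = 0.1023 m

x = 0.102 m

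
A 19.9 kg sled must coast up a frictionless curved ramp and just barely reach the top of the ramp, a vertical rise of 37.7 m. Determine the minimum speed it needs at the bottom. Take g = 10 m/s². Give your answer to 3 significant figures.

v = 27.5 m/s

At the top it is momentarily at rest, so all KE converts to PE: ½mv² = mgh
v = √(2gh) = √(2 × 10 × 37.7) = 27.46 m/s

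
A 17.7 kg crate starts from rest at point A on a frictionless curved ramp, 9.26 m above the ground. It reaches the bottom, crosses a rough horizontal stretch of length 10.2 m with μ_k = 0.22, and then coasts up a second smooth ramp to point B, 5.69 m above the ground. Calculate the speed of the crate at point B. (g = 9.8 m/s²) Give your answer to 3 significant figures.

v = 5.10 m/s

Energy at A: mgh₁ = (17.7)(9.8)(9.26) = 1606.2 J
Friction loss: W_f = μ_k mg d = 389.2 J
At B: ½mv² + mgh₂ = mgh₁ − W_f
½mv² = 1606.2 − 389.2 − 986.99 = 230.01 J
v = √(2 × 230.01/17.7) = 5.098 m/s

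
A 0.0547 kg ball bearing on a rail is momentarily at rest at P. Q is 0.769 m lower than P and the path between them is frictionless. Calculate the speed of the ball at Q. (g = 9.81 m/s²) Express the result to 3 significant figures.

v = 3.88 m/s

Equating total energy at the two states: mgh = ½mv²
v = √(2gh) = √(2 × 9.81 × 0.769) = √15.088 = 3.884 m/s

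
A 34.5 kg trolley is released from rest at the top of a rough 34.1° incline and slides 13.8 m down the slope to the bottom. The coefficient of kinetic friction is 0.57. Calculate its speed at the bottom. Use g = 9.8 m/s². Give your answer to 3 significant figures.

Work–energy: mg(L sinθ) − μ_k(mg cosθ)L = ½mv²
mgh = mgL sinθ = (34.5)(9.8)(13.8)sin34.1° = 2615.8 J
W_f = μ_k mg cosθ · L = (0.57)(34.5)(9.8)cos34.1°·13.8 = 2202 J
½mv² = 2615.8 − 2202 = 413.60 J
v = √(2 × 413.60/34.5) = 4.897 m/s

v = 4.90 m/s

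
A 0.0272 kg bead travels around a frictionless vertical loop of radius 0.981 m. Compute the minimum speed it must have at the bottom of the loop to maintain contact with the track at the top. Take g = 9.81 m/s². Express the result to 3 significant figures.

v = 6.94 m/s

At the top: mg = mv_top²/r ⇒ v_top² = gr = 9.624 m²/s²
Energy from bottom to top (height 2r): ½mv_bot² = ½mv_top² + mg(2r)
v_bot² = gr + 4gr = 5gr = 48.12
v_bot = √(5gr) = 6.937 m/s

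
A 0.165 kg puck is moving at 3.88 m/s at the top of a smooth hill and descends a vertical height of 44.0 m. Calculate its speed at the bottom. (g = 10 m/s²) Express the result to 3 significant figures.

v = 29.9 m/s

Energy conservation between the two points: ½mv₀² + mgh = ½mv²
v² = v₀² + 2gh = (3.88)² + 2(10)(44.0) = 895.05
v = √895.05 = 29.92 m/s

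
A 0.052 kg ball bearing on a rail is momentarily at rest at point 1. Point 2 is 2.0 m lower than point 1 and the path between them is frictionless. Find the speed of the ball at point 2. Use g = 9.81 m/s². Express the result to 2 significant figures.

Energy conservation between the two points: mgh = ½mv²
v = √(2gh) = √(2 × 9.81 × 2.0) = √39.240 = 6.264 m/s

v = 6.3 m/s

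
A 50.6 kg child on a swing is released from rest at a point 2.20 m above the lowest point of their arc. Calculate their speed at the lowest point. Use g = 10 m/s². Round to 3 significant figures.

v = 6.63 m/s

Mechanical energy is conserved (no friction): mgh = ½mv²
v = √(2gh) = √(2 × 10 × 2.20) = √44.000 = 6.633 m/s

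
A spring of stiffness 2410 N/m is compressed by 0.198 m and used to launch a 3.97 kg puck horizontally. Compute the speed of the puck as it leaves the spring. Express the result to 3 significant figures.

v = 4.88 m/s

Spring PE converts entirely to kinetic energy: ½kx² = ½mv²
v = x√(k/m) = 0.198 × √(2410/3.97) = 4.878 m/s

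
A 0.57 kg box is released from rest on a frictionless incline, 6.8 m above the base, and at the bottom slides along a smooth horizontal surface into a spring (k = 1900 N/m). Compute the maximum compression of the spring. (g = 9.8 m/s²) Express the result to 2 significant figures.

Energy conservation (no friction) from release to max compression: mgh = ½kx²
x = √(2mgh/k) = √(2 × 0.57 × 9.8 × 6.8 / 1900) = 0.2000 m

x = 0.20 m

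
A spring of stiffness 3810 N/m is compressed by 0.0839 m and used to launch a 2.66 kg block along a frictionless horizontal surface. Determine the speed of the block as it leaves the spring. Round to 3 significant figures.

v = 3.18 m/s

Conservation of energy: ½kx² = ½mv²
v = x√(k/m) = 0.0839 × √(3810/2.66) = 3.175 m/s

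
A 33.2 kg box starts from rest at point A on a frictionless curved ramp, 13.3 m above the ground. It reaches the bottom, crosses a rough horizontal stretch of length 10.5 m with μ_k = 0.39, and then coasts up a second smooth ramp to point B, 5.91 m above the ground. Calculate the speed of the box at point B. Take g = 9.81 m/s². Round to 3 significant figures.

Energy at A: mgh₁ = (33.2)(9.81)(13.3) = 4331.7 J
Friction loss: W_f = μ_k mg d = 1334 J
At B: ½mv² + mgh₂ = mgh₁ − W_f
½mv² = 4331.7 − 1334 − 1924.8 = 1073.2 J
v = √(2 × 1073.2/33.2) = 8.040 m/s

v = 8.04 m/s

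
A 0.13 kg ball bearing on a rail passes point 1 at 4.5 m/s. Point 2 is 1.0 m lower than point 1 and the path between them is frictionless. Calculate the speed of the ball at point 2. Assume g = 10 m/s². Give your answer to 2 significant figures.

v = 6.3 m/s

Mechanical energy is conserved (no friction): ½mv₀² + mgh = ½mv²
v² = v₀² + 2gh = (4.5)² + 2(10)(1.0) = 40.250
v = √40.250 = 6.344 m/s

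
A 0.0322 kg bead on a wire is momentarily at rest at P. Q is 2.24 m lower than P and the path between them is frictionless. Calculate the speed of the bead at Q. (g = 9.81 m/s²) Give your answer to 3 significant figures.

v = 6.63 m/s

Mechanical energy is conserved (no friction): mgh = ½mv²
The mass cancels from both sides.
v = √(2gh) = √(2 × 9.81 × 2.24) = √43.949 = 6.629 m/s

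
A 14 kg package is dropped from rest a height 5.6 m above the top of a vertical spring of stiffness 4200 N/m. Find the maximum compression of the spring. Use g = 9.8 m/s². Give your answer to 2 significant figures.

Take the reference level at the top of the uncompressed spring. At max compression the package has fallen H + x and is momentarily at rest:
mg(H + x) = ½kx²
½(4200)x² − (14)(9.8)x − (14)(9.8)(5.6) = 0
2100x² − 137.2x − 768.3 = 0
x = [137.2 + √(18824 + 6.4539e+06)]/(2 × 2100) = 0.6384 m

x = 0.64 m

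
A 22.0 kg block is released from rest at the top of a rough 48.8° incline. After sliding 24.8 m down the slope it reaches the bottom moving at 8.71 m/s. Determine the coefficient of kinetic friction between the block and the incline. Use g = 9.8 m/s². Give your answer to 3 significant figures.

μ_k = 0.905

Energy balance down the incline: mg L sinθ − ½mv² = μ_k (mg cosθ) L
mgL sinθ = 4023.1 J; ½mv² = 834.51 J
W_f = 4023.1 − 834.51 = 3189 J
μ_k = W_f/(mg cosθ · L) = 3189/(142.0 × 24.8) = 0.9053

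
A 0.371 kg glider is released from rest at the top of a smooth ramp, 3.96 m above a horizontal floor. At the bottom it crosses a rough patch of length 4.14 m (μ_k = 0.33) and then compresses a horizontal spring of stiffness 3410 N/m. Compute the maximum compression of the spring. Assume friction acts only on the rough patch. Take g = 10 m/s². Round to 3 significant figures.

Initial energy: E₁ = mgh = (0.371)(10)(3.96) = 14.692 J
Friction removes W_f = μ_k mg d = (0.33)(0.371)(10)(4.14) = 5.069 J
Energy reaching the spring: E = 14.692 − 5.069 = 9.6230 J
At max compression ½kx² = E ⇒ x = √(2E/k) = √(2 × 9.6230/3410) = 0.07513 m

x = 0.0751 m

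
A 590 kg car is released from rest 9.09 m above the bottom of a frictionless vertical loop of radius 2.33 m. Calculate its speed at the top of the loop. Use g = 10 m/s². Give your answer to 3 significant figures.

Energy conservation: mgh = ½mv_top² + mg(2r)
v_top² = 2g(h − 2r) = 2(10)(9.09 − 4.660) = 88.60
v_top = 9.413 m/s

v = 9.41 m/s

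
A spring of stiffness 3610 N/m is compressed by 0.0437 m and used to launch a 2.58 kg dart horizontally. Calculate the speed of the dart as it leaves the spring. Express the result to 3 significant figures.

Spring PE converts entirely to kinetic energy: ½kx² = ½mv²
v = x√(k/m) = 0.0437 × √(3610/2.58) = 1.635 m/s

v = 1.63 m/s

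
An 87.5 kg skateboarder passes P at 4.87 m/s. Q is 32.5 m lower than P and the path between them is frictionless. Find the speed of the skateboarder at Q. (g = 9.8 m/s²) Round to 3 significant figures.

By conservation of mechanical energy, ½mv₀² + mgh = ½mv²
v² = v₀² + 2gh = (4.87)² + 2(9.8)(32.5) = 660.72
v = √660.72 = 25.70 m/s

v = 25.7 m/s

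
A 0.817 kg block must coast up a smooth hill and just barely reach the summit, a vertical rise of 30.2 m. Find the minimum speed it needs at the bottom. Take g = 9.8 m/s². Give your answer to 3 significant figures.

At the top it is momentarily at rest, so all KE converts to PE: ½mv² = mgh
v = √(2gh) = √(2 × 9.8 × 30.2) = 24.33 m/s

v = 24.3 m/s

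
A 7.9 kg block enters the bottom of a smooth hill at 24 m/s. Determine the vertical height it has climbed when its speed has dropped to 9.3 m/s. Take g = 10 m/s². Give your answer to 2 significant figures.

h = 24 m

Conservation of energy: ½mv₁² = ½mv₂² + mgh
h = (v₁² − v₂²)/(2g) = (24² − 9.3²)/(2 × 10) = 24.48 m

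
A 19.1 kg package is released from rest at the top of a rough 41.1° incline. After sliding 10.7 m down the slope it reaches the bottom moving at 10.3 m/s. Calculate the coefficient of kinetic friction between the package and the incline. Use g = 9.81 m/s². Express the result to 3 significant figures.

The energy dissipated by friction is the PE lost minus the KE gained:
mgL sinθ = 1318.0 J; ½mv² = 1013.2 J
W_f = 1318.0 − 1013.2 = 304.8 J
μ_k = W_f/(mg cosθ · L) = 304.8/(141.2 × 10.7) = 0.2017

μ_k = 0.202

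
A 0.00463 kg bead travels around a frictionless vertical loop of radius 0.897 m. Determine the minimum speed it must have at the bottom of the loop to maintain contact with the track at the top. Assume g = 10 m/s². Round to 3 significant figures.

v = 6.70 m/s

At the top: mg = mv_top²/r ⇒ v_top² = gr = 8.970 m²/s²
Energy from bottom to top (height 2r): ½mv_bot² = ½mv_top² + mg(2r)
v_bot² = gr + 4gr = 5gr = 44.85
v_bot = √(5gr) = 6.697 m/s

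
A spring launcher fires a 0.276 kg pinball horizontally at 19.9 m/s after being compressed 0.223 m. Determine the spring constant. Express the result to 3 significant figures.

k = 2200 N/m

½kx² = ½mv²
k = mv²/x² = (0.276)(19.9)²/(0.223)² = 2198 N/m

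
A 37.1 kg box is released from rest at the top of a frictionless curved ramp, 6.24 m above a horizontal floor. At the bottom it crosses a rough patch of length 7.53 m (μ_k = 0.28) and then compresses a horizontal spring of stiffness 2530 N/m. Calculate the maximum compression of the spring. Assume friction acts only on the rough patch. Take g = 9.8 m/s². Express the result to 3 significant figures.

x = 1.09 m

Initial energy: E₁ = mgh = (37.1)(9.8)(6.24) = 2268.7 J
Friction removes W_f = μ_k mg d = (0.28)(37.1)(9.8)(7.53) = 766.6 J
Energy reaching the spring: E = 2268.7 − 766.6 = 1502.2 J
At max compression ½kx² = E ⇒ x = √(2E/k) = √(2 × 1502.2/2530) = 1.090 m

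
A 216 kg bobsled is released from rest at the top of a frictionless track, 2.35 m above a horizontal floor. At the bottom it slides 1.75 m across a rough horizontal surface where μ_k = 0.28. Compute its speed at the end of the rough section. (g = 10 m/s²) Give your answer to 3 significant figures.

v = 6.10 m/s

Energy at the top = energy at the end + work done against friction:
mgh = ½mv² + μ_k m g d
W_f = μ_k mg d = (0.28)(216)(10)(1.75) = 1058 J
½mv² = mgh − W_f = 5076.0 − 1058 = 4017.6 J
v = √(2 × 4017.6/216) = 6.099 m/s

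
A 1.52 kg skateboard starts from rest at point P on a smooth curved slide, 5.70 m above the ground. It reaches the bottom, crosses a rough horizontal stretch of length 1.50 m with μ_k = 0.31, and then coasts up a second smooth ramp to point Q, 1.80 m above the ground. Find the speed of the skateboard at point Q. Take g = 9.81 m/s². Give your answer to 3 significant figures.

v = 8.21 m/s

Energy at P: mgh₁ = (1.52)(9.81)(5.70) = 84.994 J
Friction loss: W_f = μ_k mg d = 6.934 J
At Q: ½mv² + mgh₂ = mgh₁ − W_f
½mv² = 84.994 − 6.934 − 26.840 = 51.220 J
v = √(2 × 51.220/1.52) = 8.209 m/s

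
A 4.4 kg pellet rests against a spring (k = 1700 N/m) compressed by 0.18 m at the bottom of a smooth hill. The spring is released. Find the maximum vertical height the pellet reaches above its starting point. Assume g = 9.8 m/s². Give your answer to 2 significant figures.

h = 0.64 m

Energy conservation from release to the highest point: ½kx² = mgh
h = kx²/(2mg) = (1700)(0.18)²/(2 × 4.4 × 9.8) = 0.6387 m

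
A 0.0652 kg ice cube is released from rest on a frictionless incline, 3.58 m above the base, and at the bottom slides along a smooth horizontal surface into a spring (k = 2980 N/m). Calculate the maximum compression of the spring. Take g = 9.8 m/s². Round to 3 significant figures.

At max compression the cube is momentarily at rest: mgh = ½kx²
x = √(2mgh/k) = √(2 × 0.0652 × 9.8 × 3.58 / 2980) = 0.03918 m

x = 0.0392 m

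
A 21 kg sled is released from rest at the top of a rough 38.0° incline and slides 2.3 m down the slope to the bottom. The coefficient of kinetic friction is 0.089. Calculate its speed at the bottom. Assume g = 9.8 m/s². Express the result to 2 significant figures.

v = 5.0 m/s

Work–energy: mg(L sinθ) − μ_k(mg cosθ)L = ½mv²
mgh = mgL sinθ = (21)(9.8)(2.3)sin38.0° = 291.42 J
W_f = μ_k mg cosθ · L = (0.089)(21)(9.8)cos38.0°·2.3 = 33.20 J
½mv² = 291.42 − 33.20 = 258.22 J
v = √(2 × 258.22/21) = 4.959 m/s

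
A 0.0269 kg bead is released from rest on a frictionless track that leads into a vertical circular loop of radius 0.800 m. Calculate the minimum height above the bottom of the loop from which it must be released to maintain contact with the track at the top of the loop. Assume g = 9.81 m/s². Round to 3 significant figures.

h = 2.00 m

At the top, for minimum speed gravity alone supplies the centripetal force: mg = mv_top²/r ⇒ v_top² = gr = 7.848 m²/s²
Energy conservation from release height h to the top (height 2r): mgh = ½mv_top² + mg(2r)
h = v_top²/(2g) + 2r = r/2 + 2r = 5r/2 = 2.000 m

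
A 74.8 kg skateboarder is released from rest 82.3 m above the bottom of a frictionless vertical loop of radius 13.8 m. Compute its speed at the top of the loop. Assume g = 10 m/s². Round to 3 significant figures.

Energy conservation: mgh = ½mv_top² + mg(2r)
v_top² = 2g(h − 2r) = 2(10)(82.3 − 27.60) = 1094
v_top = 33.08 m/s

v = 33.1 m/s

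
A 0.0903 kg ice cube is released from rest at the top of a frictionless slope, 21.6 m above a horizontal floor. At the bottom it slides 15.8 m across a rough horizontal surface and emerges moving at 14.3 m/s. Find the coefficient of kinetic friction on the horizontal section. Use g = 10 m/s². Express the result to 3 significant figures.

μ_k = 0.720

Energy bookkeeping (friction removes W_f = μ_k N d):
mgh = ½mv² + μ_k m g d
mgh = 19.505 J; ½mv² = 9.2327 J
W_f = 19.505 − 9.2327 = 10.27 J
μ_k = W_f/(mg·d) = 10.27/(0.9030 × 15.8) = 0.7200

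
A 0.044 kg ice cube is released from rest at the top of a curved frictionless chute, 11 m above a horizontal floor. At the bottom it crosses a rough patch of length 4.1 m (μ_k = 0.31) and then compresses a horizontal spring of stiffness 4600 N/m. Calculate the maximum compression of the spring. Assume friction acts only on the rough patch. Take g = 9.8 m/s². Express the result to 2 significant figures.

x = 0.043 m

Initial energy: E₁ = mgh = (0.044)(9.8)(11) = 4.7432 J
Friction removes W_f = μ_k mg d = (0.31)(0.044)(9.8)(4.1) = 0.5481 J
Energy reaching the spring: E = 4.7432 − 0.5481 = 4.1951 J
At max compression ½kx² = E ⇒ x = √(2E/k) = √(2 × 4.1951/4600) = 0.04271 m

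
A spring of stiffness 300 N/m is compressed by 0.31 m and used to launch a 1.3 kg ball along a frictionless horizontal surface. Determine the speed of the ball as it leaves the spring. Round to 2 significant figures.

v = 4.7 m/s

Conservation of energy: ½kx² = ½mv²
v = x√(k/m) = 0.31 × √(300/1.3) = 4.709 m/s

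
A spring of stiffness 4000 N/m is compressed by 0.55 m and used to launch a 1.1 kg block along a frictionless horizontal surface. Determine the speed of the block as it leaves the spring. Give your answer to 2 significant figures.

Conservation of energy: ½kx² = ½mv²
v = x√(k/m) = 0.55 × √(4000/1.1) = 33.17 m/s

v = 33 m/s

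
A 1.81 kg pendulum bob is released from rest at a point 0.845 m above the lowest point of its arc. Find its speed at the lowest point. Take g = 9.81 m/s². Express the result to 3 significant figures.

By conservation of mechanical energy, mgh = ½mv²
The mass cancels from both sides.
v = √(2gh) = √(2 × 9.81 × 0.845) = √16.579 = 4.072 m/s

v = 4.07 m/s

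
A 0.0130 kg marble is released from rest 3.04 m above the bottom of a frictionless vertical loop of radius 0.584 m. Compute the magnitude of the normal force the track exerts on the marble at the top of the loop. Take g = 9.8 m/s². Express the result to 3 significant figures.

N = 0.689 N

Energy from release to top (height 2r): mgh = ½mv_top² + mg(2r)
v_top² = 2g(h − 2r) = 2(9.8)(3.04 − 1.168) = 36.691 m²/s²
At the top, both N and weight point toward the centre: N + mg = mv_top²/r
N = m(v_top²/r − g) = 0.0130(36.691/0.584 − 9.8) = 0.6894 N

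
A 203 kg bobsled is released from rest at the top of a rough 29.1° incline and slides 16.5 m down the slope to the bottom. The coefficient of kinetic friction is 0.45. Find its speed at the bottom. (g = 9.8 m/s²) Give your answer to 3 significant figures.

Work–energy: mg(L sinθ) − μ_k(mg cosθ)L = ½mv²
mgh = mgL sinθ = (203)(9.8)(16.5)sin29.1° = 15964 J
W_f = μ_k mg cosθ · L = (0.45)(203)(9.8)cos29.1°·16.5 = 12907 J
½mv² = 15964 − 12907 = 3057.3 J
v = √(2 × 3057.3/203) = 5.488 m/s

v = 5.49 m/s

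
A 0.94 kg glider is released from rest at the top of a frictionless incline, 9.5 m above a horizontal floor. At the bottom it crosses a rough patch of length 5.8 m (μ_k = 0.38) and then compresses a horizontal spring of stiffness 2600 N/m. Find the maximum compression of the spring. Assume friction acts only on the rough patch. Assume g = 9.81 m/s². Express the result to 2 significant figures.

x = 0.23 m

Initial energy: E₁ = mgh = (0.94)(9.81)(9.5) = 87.603 J
Friction removes W_f = μ_k mg d = (0.38)(0.94)(9.81)(5.8) = 20.32 J
Energy reaching the spring: E = 87.603 − 20.32 = 67.279 J
At max compression ½kx² = E ⇒ x = √(2E/k) = √(2 × 67.279/2600) = 0.2275 m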